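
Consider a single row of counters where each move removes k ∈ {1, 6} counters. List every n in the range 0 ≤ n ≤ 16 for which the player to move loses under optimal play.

Build the Grundy sequence with g(k) = mex{g(k−s) : s ∈ {1, 6}, s ≤ k}:
k:     0  1  2  3  4  5  6  7  8  9 10 11 12 13 14 15 16
g(k):  0  1  0  1  0  1  2  0  1  0  1  0  1  2  0  1  0
The P-positions (g = 0) in 0..16 are 0, 2, 4, 7, 9, 11, 14, 16.

0, 2, 4, 7, 9, 11, 14, 16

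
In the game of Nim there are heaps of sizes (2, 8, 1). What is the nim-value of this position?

11

Compute the nim-sum pairwise:
2 ⊕ 8 = 10
10 ⊕ 1 = 11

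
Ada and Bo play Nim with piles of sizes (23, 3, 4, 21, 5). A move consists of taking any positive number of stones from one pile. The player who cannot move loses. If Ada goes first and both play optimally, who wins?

In binary:
  10111  (23)
  00011  (3)
  00100  (4)
  10101  (21)
  00101  (5)
  -----
  00000  (0)
The nim-sum is 0, so this is a P-position: the player to move is in a losing position under optimal play; Ada is about to move from it and so loses — Bo wins.

Bo wins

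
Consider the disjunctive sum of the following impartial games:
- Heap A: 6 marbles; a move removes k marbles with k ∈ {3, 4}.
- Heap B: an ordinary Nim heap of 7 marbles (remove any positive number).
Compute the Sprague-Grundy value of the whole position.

Grundy values for heap A (subtraction set {3, 4}):
g(0) = mex{} = 0
g(1) = mex{} = 0
g(2) = mex{} = 0
g(3) = mex{0} = 1
g(4) = mex{0} = 1
g(5) = mex{0} = 1
g(6) = mex{0,1} = 2
So g(6) = 2.
Heap B is a plain Nim heap of size 7, so its Grundy value is 7.
By the Sprague-Grundy theorem, the Grundy value of a sum of independent games is the XOR of the component values.
Combined value = 2 XOR 7 = 5.

5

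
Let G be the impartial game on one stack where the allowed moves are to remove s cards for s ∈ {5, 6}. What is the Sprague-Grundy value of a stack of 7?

1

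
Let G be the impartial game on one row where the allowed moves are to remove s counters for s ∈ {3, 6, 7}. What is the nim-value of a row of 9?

3

Compute g(0), g(1), … for moves {3, 6, 7}:
k:     0  1  2  3  4  5  6  7  8  9
g(k):  0  0  0  1  1  1  2  2  2  3
So g(9) = 3.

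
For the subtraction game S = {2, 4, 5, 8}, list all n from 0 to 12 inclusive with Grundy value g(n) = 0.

Grundy values for subtraction set {2, 4, 5, 8}:
k:     0  1  2  3  4  5  6  7  8  9 10 11 12
g(k):  0  0  1  1  2  2  3  0  4  1  0  2  1
The P-positions (g = 0) in 0..12 are 0, 1, 7, 10.

0, 1, 7, 10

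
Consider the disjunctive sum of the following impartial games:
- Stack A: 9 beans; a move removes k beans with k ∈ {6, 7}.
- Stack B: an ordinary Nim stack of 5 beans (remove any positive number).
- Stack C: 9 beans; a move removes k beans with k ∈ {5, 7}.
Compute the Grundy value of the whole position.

Grundy values for stack A (subtraction set {6, 7}):
k:     0  1  2  3  4  5  6  7  8  9
g(k):  0  0  0  0  0  0  1  1  1  1
So g(9) = 1.
Stack B is a plain Nim stack of size 5, so its Grundy value is 5.
Build the Grundy sequence for stack C with g(k) = mex{g(k−s) : s ∈ {5, 7}, s ≤ k}:
k:     0  1  2  3  4  5  6  7  8  9
g(k):  0  0  0  0  0  1  1  1  1  1
So g(9) = 1.
The value of a disjunctive sum is the nim-sum of the parts.
Combined value = 1 XOR 5 XOR 1 = 5.

5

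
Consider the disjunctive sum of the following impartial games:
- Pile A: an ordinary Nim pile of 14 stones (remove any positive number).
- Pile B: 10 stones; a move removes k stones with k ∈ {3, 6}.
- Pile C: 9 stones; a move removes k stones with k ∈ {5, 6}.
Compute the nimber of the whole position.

15

Pile A is a plain Nim pile of size 14, so its Grundy value is 14.
Build the Grundy sequence for pile B with g(k) = mex{g(k−s) : s ∈ {3, 6}, s ≤ k}:
g(0) = mex{} = 0
g(1) = mex{} = 0
g(2) = mex{} = 0
g(3) = mex{0} = 1
g(4) = mex{0} = 1
g(5) = mex{0} = 1
g(6) = mex{0,1} = 2
g(7) = mex{0,1} = 2
g(8) = mex{0,1} = 2
g(9) = mex{1,2} = 0
g(10) = mex{1,2} = 0
So g(10) = 0.
Build the Grundy sequence for pile C with g(k) = mex{g(k−s) : s ∈ {5, 6}, s ≤ k}:
g(0) = mex{} = 0
g(1) = mex{} = 0
g(2) = mex{} = 0
g(3) = mex{} = 0
g(4) = mex{} = 0
g(5) = mex{0} = 1
g(6) = mex{0} = 1
g(7) = mex{0} = 1
g(8) = mex{0} = 1
g(9) = mex{0} = 1
So g(9) = 1.
By the Sprague-Grundy theorem, the Grundy value of a sum of independent games is the XOR of the component values.
Combined value = 14 XOR 0 XOR 1 = 15.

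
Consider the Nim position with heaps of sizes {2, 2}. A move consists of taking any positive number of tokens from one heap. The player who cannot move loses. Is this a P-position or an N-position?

P-position

Nim-sum: 2 XOR 2 = 0.
The nim-sum is 0, so this is a P-position: the player to move is in a losing position under optimal play.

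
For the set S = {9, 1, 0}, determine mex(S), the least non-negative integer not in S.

2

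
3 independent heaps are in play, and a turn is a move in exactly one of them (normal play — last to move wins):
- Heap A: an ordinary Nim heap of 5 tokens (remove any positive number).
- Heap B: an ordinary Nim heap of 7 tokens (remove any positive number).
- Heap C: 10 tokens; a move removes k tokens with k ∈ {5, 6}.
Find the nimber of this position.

0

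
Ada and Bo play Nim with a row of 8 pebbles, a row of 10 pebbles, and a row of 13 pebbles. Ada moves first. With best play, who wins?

Ada wins

Bitwise XOR of the heap sizes:
  1000  (8)
  1010  (10)
  1101  (13)
  ----
  1111  (15)
The nim-sum is 15 ≠ 0, so this is an N-position: the player to move can win; Ada has a winning move.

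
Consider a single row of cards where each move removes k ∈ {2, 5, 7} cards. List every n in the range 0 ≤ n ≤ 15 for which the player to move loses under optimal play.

0, 1, 4, 10, 13, 14

Compute g(0), g(1), … for moves {2, 5, 7}:
k:     0  1  2  3  4  5  6  7  8  9 10 11 12 13 14 15
g(k):  0  0  1  1  0  2  1  3  2  2  0  3  1  0  0  1
The P-positions (g = 0) in 0..15 are 0, 1, 4, 10, 13, 14.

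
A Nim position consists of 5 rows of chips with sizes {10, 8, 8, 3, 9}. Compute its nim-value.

0

Write each in binary and XOR column by column:
  1010  (10)
  1000  (8)
  1000  (8)
  0011  (3)
  1001  (9)
  ----
  0000  (0)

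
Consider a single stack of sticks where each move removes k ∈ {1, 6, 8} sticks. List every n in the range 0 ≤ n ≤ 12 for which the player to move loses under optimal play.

0, 2, 4, 7, 9, 11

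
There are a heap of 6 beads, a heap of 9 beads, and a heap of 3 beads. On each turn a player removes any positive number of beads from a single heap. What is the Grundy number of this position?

12

Compute the nim-sum pairwise:
6 ⊕ 9 = 15
15 ⊕ 3 = 12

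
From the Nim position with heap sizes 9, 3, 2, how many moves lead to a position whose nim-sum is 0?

1

Compute the nim-sum pairwise:
9 ⊕ 3 = 10
10 ⊕ 2 = 8
The overall nim-sum is X = 8. A heap of size p has a winning move iff p XOR X < p (reduce it to p XOR X).
  9: 9 XOR 8 = 1 < 9 — winning move (to 1).
  3: 3 XOR 8 = 11 ≥ 3 — no move.
  2: 2 XOR 8 = 10 ≥ 2 — no move.
That gives 1 winning move.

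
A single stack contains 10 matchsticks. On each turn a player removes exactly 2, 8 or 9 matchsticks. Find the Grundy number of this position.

Grundy values for subtraction set {2, 8, 9}:
g(0) = mex{} = 0
g(1) = mex{} = 0
g(2) = mex{0} = 1
g(3) = mex{0} = 1
g(4) = mex{1} = 0
g(5) = mex{1} = 0
g(6) = mex{0} = 1
g(7) = mex{0} = 1
g(8) = mex{0,1} = 2
g(9) = mex{0,1} = 2
g(10) = mex{0,1,2} = 3
So g(10) = 3.

3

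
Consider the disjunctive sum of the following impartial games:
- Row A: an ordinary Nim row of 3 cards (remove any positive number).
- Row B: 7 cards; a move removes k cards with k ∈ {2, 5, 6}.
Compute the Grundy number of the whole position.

0

Row A is a plain Nim row of size 3, so its Grundy value is 3.
For row B, compute g(0), g(1), … with moves {2, 5, 6}:
k:     0  1  2  3  4  5  6  7
g(k):  0  0  1  1  0  2  1  3
So g(7) = 3.
The value of a disjunctive sum is the nim-sum of the parts.
Combined value = 3 XOR 3 = 0.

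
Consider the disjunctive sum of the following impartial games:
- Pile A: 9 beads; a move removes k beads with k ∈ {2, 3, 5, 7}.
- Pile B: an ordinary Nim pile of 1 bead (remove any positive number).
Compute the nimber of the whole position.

1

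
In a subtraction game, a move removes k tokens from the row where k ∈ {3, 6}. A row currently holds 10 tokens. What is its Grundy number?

Grundy values for subtraction set {3, 6}:
g(0) = mex{} = 0
g(1) = mex{} = 0
g(2) = mex{} = 0
g(3) = mex{0} = 1
g(4) = mex{0} = 1
g(5) = mex{0} = 1
g(6) = mex{0,1} = 2
g(7) = mex{0,1} = 2
g(8) = mex{0,1} = 2
g(9) = mex{1,2} = 0
g(10) = mex{1,2} = 0
So g(10) = 0.

0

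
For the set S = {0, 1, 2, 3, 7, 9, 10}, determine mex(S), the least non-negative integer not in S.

4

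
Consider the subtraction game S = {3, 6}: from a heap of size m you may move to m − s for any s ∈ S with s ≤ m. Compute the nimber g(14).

Build the Grundy sequence with g(k) = mex{g(k−s) : s ∈ {3, 6}, s ≤ k}:
g(0) = mex{} = 0
g(1) = mex{} = 0
g(2) = mex{} = 0
g(3) = mex{0} = 1
g(4) = mex{0} = 1
g(5) = mex{0} = 1
g(6) = mex{0,1} = 2
g(7) = mex{0,1} = 2
g(8) = mex{0,1} = 2
g(9) = mex{1,2} = 0
g(10) = mex{1,2} = 0
g(11) = mex{1,2} = 0
g(12) = mex{0,2} = 1
g(13) = mex{0,2} = 1
g(14) = mex{0,2} = 1
So g(14) = 1.

1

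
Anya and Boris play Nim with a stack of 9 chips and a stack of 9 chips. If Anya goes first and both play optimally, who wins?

Boris wins

Write each in binary and XOR column by column:
  1001  (9)
  1001  (9)
  ----
  0000  (0)
The nim-sum is 0, so this is a P-position: the player to move is in a losing position under optimal play; Anya is about to move from it and so loses — Boris wins.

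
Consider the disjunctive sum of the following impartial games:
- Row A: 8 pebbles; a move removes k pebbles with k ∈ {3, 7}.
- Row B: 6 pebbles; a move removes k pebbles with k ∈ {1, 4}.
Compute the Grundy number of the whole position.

3

Grundy values for row A (subtraction set {3, 7}):
g(0) = mex{} = 0
g(1) = mex{} = 0
g(2) = mex{} = 0
g(3) = mex{0} = 1
g(4) = mex{0} = 1
g(5) = mex{0} = 1
g(6) = mex{1} = 0
g(7) = mex{0,1} = 2
g(8) = mex{0,1} = 2
So g(8) = 2.
For row B, compute g(0), g(1), … with moves {1, 4}:
k:     0  1  2  3  4  5  6
g(k):  0  1  0  1  2  0  1
So g(6) = 1.
The value of a disjunctive sum is the nim-sum of the parts.
Combined value = 2 ⊕ 1 = 3.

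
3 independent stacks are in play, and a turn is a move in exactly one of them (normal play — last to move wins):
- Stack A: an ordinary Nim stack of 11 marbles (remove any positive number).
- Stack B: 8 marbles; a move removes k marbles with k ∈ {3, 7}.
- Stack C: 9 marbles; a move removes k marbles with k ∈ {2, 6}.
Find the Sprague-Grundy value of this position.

Stack A is a plain Nim stack of size 11, so its Grundy value is 11.
For stack B, compute g(0), g(1), … with moves {3, 7}:
g(0) = mex{} = 0
g(1) = mex{} = 0
g(2) = mex{} = 0
g(3) = mex{0} = 1
g(4) = mex{0} = 1
g(5) = mex{0} = 1
g(6) = mex{1} = 0
g(7) = mex{0,1} = 2
g(8) = mex{0,1} = 2
So g(8) = 2.
For stack C, compute g(0), g(1), … with moves {2, 6}:
k:     0  1  2  3  4  5  6  7  8  9
g(k):  0  0  1  1  0  0  1  1  0  0
So g(9) = 0.
The value of a disjunctive sum is the nim-sum of the parts.
Combined value = 11 XOR 2 XOR 0 = 9.

9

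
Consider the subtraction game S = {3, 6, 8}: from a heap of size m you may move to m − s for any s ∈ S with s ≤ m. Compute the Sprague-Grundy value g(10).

3

Build the Grundy sequence with g(k) = mex{g(k−s) : s ∈ {3, 6, 8}, s ≤ k}:
g(0) = mex{} = 0
g(1) = mex{} = 0
g(2) = mex{} = 0
g(3) = mex{0} = 1
g(4) = mex{0} = 1
g(5) = mex{0} = 1
g(6) = mex{0,1} = 2
g(7) = mex{0,1} = 2
g(8) = mex{0,1} = 2
g(9) = mex{0,1,2} = 3
g(10) = mex{0,1,2} = 3
So g(10) = 3.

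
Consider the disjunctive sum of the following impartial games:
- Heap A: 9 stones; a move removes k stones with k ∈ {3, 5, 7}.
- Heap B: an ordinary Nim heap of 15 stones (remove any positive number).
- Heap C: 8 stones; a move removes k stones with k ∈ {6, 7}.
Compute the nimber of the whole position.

For heap A, compute g(0), g(1), … with moves {3, 5, 7}:
k:     0  1  2  3  4  5  6  7  8  9
g(k):  0  0  0  1  1  1  2  2  2  3
So g(9) = 3.
Heap B is a plain Nim heap of size 15, so its Grundy value is 15.
Build the Grundy sequence for heap C with g(k) = mex{g(k−s) : s ∈ {6, 7}, s ≤ k}:
g(0) = mex{} = 0
g(1) = mex{} = 0
g(2) = mex{} = 0
g(3) = mex{} = 0
g(4) = mex{} = 0
g(5) = mex{} = 0
g(6) = mex{0} = 1
g(7) = mex{0} = 1
g(8) = mex{0} = 1
So g(8) = 1.
By the Sprague-Grundy theorem, the Grundy value of a sum of independent games is the XOR of the component values.
Combined value = 3 ⊕ 15 ⊕ 1 = 13.

13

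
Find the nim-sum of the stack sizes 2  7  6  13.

14

In binary:
  0010  (2)
  0111  (7)
  0110  (6)
  1101  (13)
  ----
  1110  (14)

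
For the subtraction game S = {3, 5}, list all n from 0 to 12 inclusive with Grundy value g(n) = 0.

Grundy values for subtraction set {3, 5}:
g(0) = mex{} = 0
g(1) = mex{} = 0
g(2) = mex{} = 0
g(3) = mex{0} = 1
g(4) = mex{0} = 1
g(5) = mex{0} = 1
g(6) = mex{0,1} = 2
g(7) = mex{0,1} = 2
g(8) = mex{1} = 0
g(9) = mex{1,2} = 0
g(10) = mex{1,2} = 0
g(11) = mex{0,2} = 1
g(12) = mex{0,2} = 1
The P-positions (g = 0) in 0..12 are 0, 1, 2, 8, 9, 10.

0, 1, 2, 8, 9, 10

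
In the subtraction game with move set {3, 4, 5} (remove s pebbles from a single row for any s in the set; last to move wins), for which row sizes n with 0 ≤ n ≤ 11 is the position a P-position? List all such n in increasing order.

Build the Grundy sequence with g(k) = mex{g(k−s) : s ∈ {3, 4, 5}, s ≤ k}:
g(0) = mex{} = 0
g(1) = mex{} = 0
g(2) = mex{} = 0
g(3) = mex{0} = 1
g(4) = mex{0} = 1
g(5) = mex{0} = 1
g(6) = mex{0,1} = 2
g(7) = mex{0,1} = 2
g(8) = mex{1} = 0
g(9) = mex{1,2} = 0
g(10) = mex{1,2} = 0
g(11) = mex{0,2} = 1
The P-positions (g = 0) in 0..11 are 0, 1, 2, 8, 9, 10.

0, 1, 2, 8, 9, 10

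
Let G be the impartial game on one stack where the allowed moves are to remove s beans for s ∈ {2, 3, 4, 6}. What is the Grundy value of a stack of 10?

1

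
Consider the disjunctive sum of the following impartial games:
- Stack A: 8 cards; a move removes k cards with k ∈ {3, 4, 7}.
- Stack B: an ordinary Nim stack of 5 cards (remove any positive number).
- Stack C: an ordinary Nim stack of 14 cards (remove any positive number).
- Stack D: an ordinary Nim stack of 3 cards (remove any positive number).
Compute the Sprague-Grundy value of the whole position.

10

Build the Grundy sequence for stack A with g(k) = mex{g(k−s) : s ∈ {3, 4, 7}, s ≤ k}:
k:     0  1  2  3  4  5  6  7  8
g(k):  0  0  0  1  1  1  2  2  2
So g(8) = 2.
Stack B is a plain Nim stack of size 5, so its Grundy value is 5.
Stack C is a plain Nim stack of size 14, so its Grundy value is 14.
Stack D is a plain Nim stack of size 3, so its Grundy value is 3.
By the Sprague-Grundy theorem, the Grundy value of a sum of independent games is the XOR of the component values.
Combined value = 2 ⊕ 5 ⊕ 14 ⊕ 3 = 10.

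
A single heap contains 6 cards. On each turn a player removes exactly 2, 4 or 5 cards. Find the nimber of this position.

3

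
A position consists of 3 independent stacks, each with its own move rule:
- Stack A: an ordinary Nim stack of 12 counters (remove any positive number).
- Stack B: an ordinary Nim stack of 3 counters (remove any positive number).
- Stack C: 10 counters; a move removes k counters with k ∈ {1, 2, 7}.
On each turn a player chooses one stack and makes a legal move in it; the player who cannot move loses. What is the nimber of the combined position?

Stack A is a plain Nim stack of size 12, so its Grundy value is 12.
Stack B is a plain Nim stack of size 3, so its Grundy value is 3.
Build the Grundy sequence for stack C with g(k) = mex{g(k−s) : s ∈ {1, 2, 7}, s ≤ k}:
g(0) = mex{} = 0
g(1) = mex{0} = 1
g(2) = mex{0,1} = 2
g(3) = mex{1,2} = 0
g(4) = mex{0,2} = 1
g(5) = mex{0,1} = 2
g(6) = mex{1,2} = 0
g(7) = mex{0,2} = 1
g(8) = mex{0,1} = 2
g(9) = mex{1,2} = 0
g(10) = mex{0,2} = 1
So g(10) = 1.
The value of a disjunctive sum is the nim-sum of the parts.
Combined value = 12 XOR 3 XOR 1 = 14.

14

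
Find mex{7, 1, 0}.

The values 0, 1 are all present; 2 is the first non-negative integer missing from the set.

2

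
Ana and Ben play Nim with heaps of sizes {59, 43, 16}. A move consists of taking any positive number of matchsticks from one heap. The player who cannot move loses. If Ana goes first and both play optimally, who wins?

Compute the nim-sum pairwise:
59 XOR 43 = 16
16 XOR 16 = 0
The nim-sum is 0, so this is a P-position: the player to move is in a losing position under optimal play; Ana is about to move from it and so loses — Ben wins.

Ben wins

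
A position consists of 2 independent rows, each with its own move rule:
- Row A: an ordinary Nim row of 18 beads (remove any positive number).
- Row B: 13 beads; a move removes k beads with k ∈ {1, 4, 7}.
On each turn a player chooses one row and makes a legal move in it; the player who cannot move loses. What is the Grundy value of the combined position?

Row A is a plain Nim row of size 18, so its Grundy value is 18.
For row B, compute g(0), g(1), … with moves {1, 4, 7}:
k:     0  1  2  3  4  5  6  7  8  9 10 11 12 13
g(k):  0  1  0  1  2  0  1  2  0  1  0  1  2  0
So g(13) = 0.
By the Sprague-Grundy theorem, the Grundy value of a sum of independent games is the XOR of the component values.
Combined value = 18 XOR 0 = 18.

18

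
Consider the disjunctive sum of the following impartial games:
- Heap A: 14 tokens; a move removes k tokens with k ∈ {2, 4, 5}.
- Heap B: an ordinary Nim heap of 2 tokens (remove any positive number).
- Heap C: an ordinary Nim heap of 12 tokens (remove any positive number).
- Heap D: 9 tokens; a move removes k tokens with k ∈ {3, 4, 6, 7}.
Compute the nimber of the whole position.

Grundy values for heap A (subtraction set {2, 4, 5}):
k:     0  1  2  3  4  5  6  7  8  9 10 11 12 13 14
g(k):  0  0  1  1  2  2  3  0  0  1  1  2  2  3  0
So g(14) = 0.
Heap B is a plain Nim heap of size 2, so its Grundy value is 2.
Heap C is a plain Nim heap of size 12, so its Grundy value is 12.
Grundy values for heap D (subtraction set {3, 4, 6, 7}):
k:     0  1  2  3  4  5  6  7  8  9
g(k):  0  0  0  1  1  1  2  2  2  3
So g(9) = 3.
By the Sprague-Grundy theorem, the Grundy value of a sum of independent games is the XOR of the component values.
Combined value = 0 XOR 2 XOR 12 XOR 3 = 13.

13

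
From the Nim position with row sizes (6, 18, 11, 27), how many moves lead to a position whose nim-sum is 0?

1

Nim-sum: 6 XOR 18 XOR 11 XOR 27 = 4.
The overall nim-sum is X = 4. A row of size p has a winning move iff p XOR X < p (reduce it to p XOR X).
  6: 6 XOR 4 = 2 < 6 — winning move (to 2).
  18: 18 XOR 4 = 22 ≥ 18 — no move.
  11: 11 XOR 4 = 15 ≥ 11 — no move.
  27: 27 XOR 4 = 31 ≥ 27 — no move.
That gives 1 winning move.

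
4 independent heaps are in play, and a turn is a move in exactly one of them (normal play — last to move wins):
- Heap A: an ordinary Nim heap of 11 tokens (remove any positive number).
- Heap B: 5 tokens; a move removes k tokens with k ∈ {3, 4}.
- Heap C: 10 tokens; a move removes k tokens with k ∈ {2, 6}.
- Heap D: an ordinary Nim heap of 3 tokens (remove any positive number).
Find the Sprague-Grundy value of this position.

Heap A is a plain Nim heap of size 11, so its Grundy value is 11.
Grundy values for heap B (subtraction set {3, 4}):
g(0) = mex{} = 0
g(1) = mex{} = 0
g(2) = mex{} = 0
g(3) = mex{0} = 1
g(4) = mex{0} = 1
g(5) = mex{0} = 1
So g(5) = 1.
Grundy values for heap C (subtraction set {2, 6}):
g(0) = mex{} = 0
g(1) = mex{} = 0
g(2) = mex{0} = 1
g(3) = mex{0} = 1
g(4) = mex{1} = 0
g(5) = mex{1} = 0
g(6) = mex{0} = 1
g(7) = mex{0} = 1
g(8) = mex{1} = 0
g(9) = mex{1} = 0
g(10) = mex{0} = 1
So g(10) = 1.
Heap D is a plain Nim heap of size 3, so its Grundy value is 3.
By the Sprague-Grundy theorem, the Grundy value of a sum of independent games is the XOR of the component values.
Combined value = 11 ⊕ 1 ⊕ 1 ⊕ 3 = 8.

8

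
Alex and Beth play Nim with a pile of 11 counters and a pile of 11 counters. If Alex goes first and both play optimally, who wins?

Nim-sum: 11 ^ 11 = 0.
The nim-sum is 0, so this is a P-position: the player to move is in a losing position under optimal play; Alex is about to move from it and so loses — Beth wins.

Beth wins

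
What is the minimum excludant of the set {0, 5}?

1

0 is in the set but 1 is not, so the mex is 1.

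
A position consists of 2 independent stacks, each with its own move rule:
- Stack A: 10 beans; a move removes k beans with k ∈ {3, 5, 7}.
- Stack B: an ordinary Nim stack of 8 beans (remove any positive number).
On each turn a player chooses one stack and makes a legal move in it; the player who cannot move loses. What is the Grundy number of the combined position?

For stack A, compute g(0), g(1), … with moves {3, 5, 7}:
k:     0  1  2  3  4  5  6  7  8  9 10
g(k):  0  0  0  1  1  1  2  2  2  3  0
So g(10) = 0.
Stack B is a plain Nim stack of size 8, so its Grundy value is 8.
The value of a disjunctive sum is the nim-sum of the parts.
Combined value = 0 ⊕ 8 = 8.

8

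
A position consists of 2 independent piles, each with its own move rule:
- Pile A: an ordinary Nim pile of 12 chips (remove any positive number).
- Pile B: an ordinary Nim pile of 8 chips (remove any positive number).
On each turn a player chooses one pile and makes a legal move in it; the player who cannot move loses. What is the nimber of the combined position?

4

Pile A is a plain Nim pile of size 12, so its Grundy value is 12.
Pile B is a plain Nim pile of size 8, so its Grundy value is 8.
The value of a disjunctive sum is the nim-sum of the parts.
Combined value = 12 XOR 8 = 4.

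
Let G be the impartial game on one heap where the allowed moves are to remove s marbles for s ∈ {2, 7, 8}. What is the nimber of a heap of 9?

2

Grundy values for subtraction set {2, 7, 8}:
k:     0  1  2  3  4  5  6  7  8  9
g(k):  0  0  1  1  0  0  1  1  2  2
So g(9) = 2.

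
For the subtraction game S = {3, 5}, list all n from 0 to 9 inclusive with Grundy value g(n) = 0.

0, 1, 2, 8, 9

Grundy values for subtraction set {3, 5}:
g(0) = mex{} = 0
g(1) = mex{} = 0
g(2) = mex{} = 0
g(3) = mex{0} = 1
g(4) = mex{0} = 1
g(5) = mex{0} = 1
g(6) = mex{0,1} = 2
g(7) = mex{0,1} = 2
g(8) = mex{1} = 0
g(9) = mex{1,2} = 0
The P-positions (g = 0) in 0..9 are 0, 1, 2, 8, 9.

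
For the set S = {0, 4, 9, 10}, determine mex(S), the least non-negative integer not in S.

0 is in the set but 1 is not, so the mex is 1.

1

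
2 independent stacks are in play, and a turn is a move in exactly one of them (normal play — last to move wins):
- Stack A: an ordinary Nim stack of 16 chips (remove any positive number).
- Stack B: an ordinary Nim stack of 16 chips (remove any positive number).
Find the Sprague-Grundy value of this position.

0

Stack A is a plain Nim stack of size 16, so its Grundy value is 16.
Stack B is a plain Nim stack of size 16, so its Grundy value is 16.
By the Sprague-Grundy theorem, the Grundy value of a sum of independent games is the XOR of the component values.
Combined value = 16 XOR 16 = 0.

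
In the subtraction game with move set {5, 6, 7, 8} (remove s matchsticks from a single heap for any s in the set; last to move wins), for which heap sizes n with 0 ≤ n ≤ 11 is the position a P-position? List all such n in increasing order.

Build the Grundy sequence with g(k) = mex{g(k−s) : s ∈ {5, 6, 7, 8}, s ≤ k}:
g(0) = mex{} = 0
g(1) = mex{} = 0
g(2) = mex{} = 0
g(3) = mex{} = 0
g(4) = mex{} = 0
g(5) = mex{0} = 1
g(6) = mex{0} = 1
g(7) = mex{0} = 1
g(8) = mex{0} = 1
g(9) = mex{0} = 1
g(10) = mex{0,1} = 2
g(11) = mex{0,1} = 2
The P-positions (g = 0) in 0..11 are 0, 1, 2, 3, 4.

0, 1, 2, 3, 4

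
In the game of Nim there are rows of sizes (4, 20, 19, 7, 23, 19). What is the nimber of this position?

0

Write each in binary and XOR column by column:
  00100  (4)
  10100  (20)
  10011  (19)
  00111  (7)
  10111  (23)
  10011  (19)
  -----
  00000  (0)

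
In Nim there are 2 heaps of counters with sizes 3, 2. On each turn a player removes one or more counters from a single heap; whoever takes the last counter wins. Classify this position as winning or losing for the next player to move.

Winning position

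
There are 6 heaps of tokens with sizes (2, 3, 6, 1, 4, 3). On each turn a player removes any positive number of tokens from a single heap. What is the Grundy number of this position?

1

Nim-sum: 2 ⊕ 3 ⊕ 6 ⊕ 1 ⊕ 4 ⊕ 3 = 1.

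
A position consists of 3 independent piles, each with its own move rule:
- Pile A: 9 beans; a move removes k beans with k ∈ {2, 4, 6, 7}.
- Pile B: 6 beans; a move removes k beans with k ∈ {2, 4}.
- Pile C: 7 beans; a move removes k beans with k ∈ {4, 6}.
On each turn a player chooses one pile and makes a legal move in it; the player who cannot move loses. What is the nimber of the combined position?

Grundy values for pile A (subtraction set {2, 4, 6, 7}):
g(0) = mex{} = 0
g(1) = mex{} = 0
g(2) = mex{0} = 1
g(3) = mex{0} = 1
g(4) = mex{0,1} = 2
g(5) = mex{0,1} = 2
g(6) = mex{0,1,2} = 3
g(7) = mex{0,1,2} = 3
g(8) = mex{0,1,2,3} = 4
g(9) = mex{1,2,3} = 0
So g(9) = 0.
For pile B, compute g(0), g(1), … with moves {2, 4}:
k:     0  1  2  3  4  5  6
g(k):  0  0  1  1  2  2  0
So g(6) = 0.
Build the Grundy sequence for pile C with g(k) = mex{g(k−s) : s ∈ {4, 6}, s ≤ k}:
k:     0  1  2  3  4  5  6  7
g(k):  0  0  0  0  1  1  1  1
So g(7) = 1.
The value of a disjunctive sum is the nim-sum of the parts.
Combined value = 0 XOR 0 XOR 1 = 1.

1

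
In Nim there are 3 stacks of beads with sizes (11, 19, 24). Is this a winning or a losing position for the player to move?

Losing position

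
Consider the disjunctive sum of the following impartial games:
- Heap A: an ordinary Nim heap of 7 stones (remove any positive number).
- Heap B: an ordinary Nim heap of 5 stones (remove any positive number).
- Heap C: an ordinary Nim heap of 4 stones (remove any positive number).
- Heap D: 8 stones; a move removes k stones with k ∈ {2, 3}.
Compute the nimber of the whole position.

7

Heap A is a plain Nim heap of size 7, so its Grundy value is 7.
Heap B is a plain Nim heap of size 5, so its Grundy value is 5.
Heap C is a plain Nim heap of size 4, so its Grundy value is 4.
For heap D, compute g(0), g(1), … with moves {2, 3}:
g(0) = mex{} = 0
g(1) = mex{} = 0
g(2) = mex{0} = 1
g(3) = mex{0} = 1
g(4) = mex{0,1} = 2
g(5) = mex{1} = 0
g(6) = mex{1,2} = 0
g(7) = mex{0,2} = 1
g(8) = mex{0} = 1
So g(8) = 1.
By the Sprague-Grundy theorem, the Grundy value of a sum of independent games is the XOR of the component values.
Combined value = 7 XOR 5 XOR 4 XOR 1 = 7.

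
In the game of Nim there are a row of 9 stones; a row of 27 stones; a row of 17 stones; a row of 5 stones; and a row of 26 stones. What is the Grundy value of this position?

28

Compute the nim-sum pairwise:
9 ^ 27 = 18
18 ^ 17 = 3
3 ^ 5 = 6
6 ^ 26 = 28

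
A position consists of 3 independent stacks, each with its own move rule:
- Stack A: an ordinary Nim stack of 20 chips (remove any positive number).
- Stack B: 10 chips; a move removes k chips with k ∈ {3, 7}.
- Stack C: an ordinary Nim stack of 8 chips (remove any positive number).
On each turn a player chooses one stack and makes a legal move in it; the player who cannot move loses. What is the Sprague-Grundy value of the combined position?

Stack A is a plain Nim stack of size 20, so its Grundy value is 20.
For stack B, compute g(0), g(1), … with moves {3, 7}:
k:     0  1  2  3  4  5  6  7  8  9 10
g(k):  0  0  0  1  1  1  0  2  2  1  0
So g(10) = 0.
Stack C is a plain Nim stack of size 8, so its Grundy value is 8.
The value of a disjunctive sum is the nim-sum of the parts.
Combined value = 20 XOR 0 XOR 8 = 28.

28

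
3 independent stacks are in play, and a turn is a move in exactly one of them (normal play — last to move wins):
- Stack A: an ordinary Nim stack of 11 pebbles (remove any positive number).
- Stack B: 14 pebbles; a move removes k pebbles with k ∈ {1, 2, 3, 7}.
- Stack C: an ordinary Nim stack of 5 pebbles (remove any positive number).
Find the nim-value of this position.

12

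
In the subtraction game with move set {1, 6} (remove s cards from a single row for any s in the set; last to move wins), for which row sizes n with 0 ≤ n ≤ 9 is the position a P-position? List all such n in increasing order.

0, 2, 4, 7, 9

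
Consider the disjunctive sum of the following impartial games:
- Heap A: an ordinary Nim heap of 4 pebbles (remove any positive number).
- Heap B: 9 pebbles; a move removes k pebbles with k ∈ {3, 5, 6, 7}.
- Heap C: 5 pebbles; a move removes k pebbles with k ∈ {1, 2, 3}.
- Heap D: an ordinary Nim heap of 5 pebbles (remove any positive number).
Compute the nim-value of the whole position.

3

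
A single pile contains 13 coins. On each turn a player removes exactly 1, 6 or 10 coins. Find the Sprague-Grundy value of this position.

2

Grundy values for subtraction set {1, 6, 10}:
g(0) = mex{} = 0
g(1) = mex{0} = 1
g(2) = mex{1} = 0
g(3) = mex{0} = 1
g(4) = mex{1} = 0
g(5) = mex{0} = 1
g(6) = mex{0,1} = 2
g(7) = mex{1,2} = 0
g(8) = mex{0} = 1
g(9) = mex{1} = 0
g(10) = mex{0} = 1
g(11) = mex{1} = 0
g(12) = mex{0,2} = 1
g(13) = mex{0,1} = 2
So g(13) = 2.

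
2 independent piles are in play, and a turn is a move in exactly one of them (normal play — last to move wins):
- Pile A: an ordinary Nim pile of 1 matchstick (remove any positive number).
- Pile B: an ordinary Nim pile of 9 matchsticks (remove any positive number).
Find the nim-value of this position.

Pile A is a plain Nim pile of size 1, so its Grundy value is 1.
Pile B is a plain Nim pile of size 9, so its Grundy value is 9.
By the Sprague-Grundy theorem, the Grundy value of a sum of independent games is the XOR of the component values.
Combined value = 1 ⊕ 9 = 8.

8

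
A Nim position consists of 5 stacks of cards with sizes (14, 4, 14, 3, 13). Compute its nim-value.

10

Bitwise XOR of the heap sizes:
  1110  (14)
  0100  (4)
  1110  (14)
  0011  (3)
  1101  (13)
  ----
  1010  (10)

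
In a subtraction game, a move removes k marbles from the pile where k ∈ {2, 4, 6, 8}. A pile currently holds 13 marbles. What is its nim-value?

Compute g(0), g(1), … for moves {2, 4, 6, 8}:
g(0) = mex{} = 0
g(1) = mex{} = 0
g(2) = mex{0} = 1
g(3) = mex{0} = 1
g(4) = mex{0,1} = 2
g(5) = mex{0,1} = 2
g(6) = mex{0,1,2} = 3
g(7) = mex{0,1,2} = 3
g(8) = mex{0,1,2,3} = 4
g(9) = mex{0,1,2,3} = 4
g(10) = mex{1,2,3,4} = 0
g(11) = mex{1,2,3,4} = 0
g(12) = mex{0,2,3,4} = 1
g(13) = mex{0,2,3,4} = 1
So g(13) = 1.

1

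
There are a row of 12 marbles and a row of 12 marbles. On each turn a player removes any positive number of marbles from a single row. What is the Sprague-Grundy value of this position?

0

Compute the nim-sum pairwise:
12 XOR 12 = 0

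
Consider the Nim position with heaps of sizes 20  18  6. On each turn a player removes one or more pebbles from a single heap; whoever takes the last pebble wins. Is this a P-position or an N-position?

Compute the nim-sum pairwise:
20 ^ 18 = 6
6 ^ 6 = 0
The nim-sum is 0, so this is a P-position: the player to move is in a losing position under optimal play.

P-position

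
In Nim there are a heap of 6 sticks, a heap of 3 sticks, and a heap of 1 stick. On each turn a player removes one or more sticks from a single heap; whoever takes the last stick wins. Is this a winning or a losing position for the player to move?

Winning position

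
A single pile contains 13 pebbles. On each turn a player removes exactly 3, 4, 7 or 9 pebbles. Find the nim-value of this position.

0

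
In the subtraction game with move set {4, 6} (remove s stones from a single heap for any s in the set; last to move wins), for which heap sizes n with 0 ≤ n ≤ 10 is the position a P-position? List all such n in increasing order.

Compute g(0), g(1), … for moves {4, 6}:
k:     0  1  2  3  4  5  6  7  8  9 10
g(k):  0  0  0  0  1  1  1  1  2  2  0
The P-positions (g = 0) in 0..10 are 0, 1, 2, 3, 10.

0, 1, 2, 3, 10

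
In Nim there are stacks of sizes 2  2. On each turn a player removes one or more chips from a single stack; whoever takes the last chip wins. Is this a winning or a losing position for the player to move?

Losing position

Compute the nim-sum pairwise:
2 XOR 2 = 0
The nim-sum is 0, so this is a P-position: the player to move is in a losing position under optimal play.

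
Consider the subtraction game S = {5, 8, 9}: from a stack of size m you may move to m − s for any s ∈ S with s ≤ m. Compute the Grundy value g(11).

2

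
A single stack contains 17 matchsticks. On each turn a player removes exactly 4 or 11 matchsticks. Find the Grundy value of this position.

0

Build the Grundy sequence with g(k) = mex{g(k−s) : s ∈ {4, 11}, s ≤ k}:
k:     0  1  2  3  4  5  6  7  8  9 10 11 12 13 14 15 16 17
g(k):  0  0  0  0  1  1  1  1  0  0  0  2  1  1  1  0  0  0
So g(17) = 0.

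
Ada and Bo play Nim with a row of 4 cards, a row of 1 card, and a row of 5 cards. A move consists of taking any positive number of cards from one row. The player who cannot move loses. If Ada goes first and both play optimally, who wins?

Compute the nim-sum pairwise:
4 XOR 1 = 5
5 XOR 5 = 0
The nim-sum is 0, so this is a P-position: the player to move is in a losing position under optimal play; Ada is about to move from it and so loses — Bo wins.

Bo wins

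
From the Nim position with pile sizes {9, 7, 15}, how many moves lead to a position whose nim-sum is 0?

3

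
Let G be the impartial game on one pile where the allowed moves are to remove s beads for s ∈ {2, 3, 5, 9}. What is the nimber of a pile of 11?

Compute g(0), g(1), … for moves {2, 3, 5, 9}:
k:     0  1  2  3  4  5  6  7  8  9 10 11
g(k):  0  0  1  1  2  2  3  0  0  1  1  2
So g(11) = 2.

2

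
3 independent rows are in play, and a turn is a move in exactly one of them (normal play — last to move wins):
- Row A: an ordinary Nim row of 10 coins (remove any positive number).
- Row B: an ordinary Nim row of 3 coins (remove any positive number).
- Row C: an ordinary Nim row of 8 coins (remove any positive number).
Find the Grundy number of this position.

1

Row A is a plain Nim row of size 10, so its Grundy value is 10.
Row B is a plain Nim row of size 3, so its Grundy value is 3.
Row C is a plain Nim row of size 8, so its Grundy value is 8.
The value of a disjunctive sum is the nim-sum of the parts.
Combined value = 10 ⊕ 3 ⊕ 8 = 1.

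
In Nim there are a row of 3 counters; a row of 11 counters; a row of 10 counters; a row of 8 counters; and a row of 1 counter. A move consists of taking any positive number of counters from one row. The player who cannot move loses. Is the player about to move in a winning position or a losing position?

Winning position

Nim-sum: 3 ⊕ 11 ⊕ 10 ⊕ 8 ⊕ 1 = 11.
The nim-sum is 11 ≠ 0, so this is an N-position: the player to move can win.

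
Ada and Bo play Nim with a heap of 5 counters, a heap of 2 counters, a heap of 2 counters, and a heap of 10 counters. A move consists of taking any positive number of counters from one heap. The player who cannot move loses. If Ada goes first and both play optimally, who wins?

Bitwise XOR of the heap sizes:
  0101  (5)
  0010  (2)
  0010  (2)
  1010  (10)
  ----
  1111  (15)
The nim-sum is 15 ≠ 0, so this is an N-position: the player to move can win; Ada has a winning move.

Ada wins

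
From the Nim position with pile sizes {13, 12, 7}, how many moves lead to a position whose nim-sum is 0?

3

Compute the nim-sum pairwise:
13 ^ 12 = 1
1 ^ 7 = 6
The overall nim-sum is X = 6. A pile of size p has a winning move iff p XOR X < p (reduce it to p XOR X).
  13: 13 XOR 6 = 11 < 13 — winning move (to 11).
  12: 12 XOR 6 = 10 < 12 — winning move (to 10).
  7: 7 XOR 6 = 1 < 7 — winning move (to 1).
That gives 3 winning moves.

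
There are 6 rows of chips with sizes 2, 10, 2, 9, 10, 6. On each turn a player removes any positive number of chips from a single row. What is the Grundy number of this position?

15

Compute the nim-sum pairwise:
2 ⊕ 10 = 8
8 ⊕ 2 = 10
10 ⊕ 9 = 3
3 ⊕ 10 = 9
9 ⊕ 6 = 15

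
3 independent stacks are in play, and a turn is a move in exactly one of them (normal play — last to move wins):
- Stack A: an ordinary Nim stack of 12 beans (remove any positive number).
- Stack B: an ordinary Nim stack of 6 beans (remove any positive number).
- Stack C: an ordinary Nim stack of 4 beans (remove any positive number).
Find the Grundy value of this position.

Stack A is a plain Nim stack of size 12, so its Grundy value is 12.
Stack B is a plain Nim stack of size 6, so its Grundy value is 6.
Stack C is a plain Nim stack of size 4, so its Grundy value is 4.
By the Sprague-Grundy theorem, the Grundy value of a sum of independent games is the XOR of the component values.
Combined value = 12 ⊕ 6 ⊕ 4 = 14.

14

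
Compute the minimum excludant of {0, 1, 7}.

2

The values 0, 1 are all present; 2 is the first non-negative integer missing from the set.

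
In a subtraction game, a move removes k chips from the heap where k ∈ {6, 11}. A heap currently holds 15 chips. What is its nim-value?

2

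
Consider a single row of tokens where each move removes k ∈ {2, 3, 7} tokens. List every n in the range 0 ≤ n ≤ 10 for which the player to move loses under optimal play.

0, 1, 5, 6, 10

Build the Grundy sequence with g(k) = mex{g(k−s) : s ∈ {2, 3, 7}, s ≤ k}:
g(0) = mex{} = 0
g(1) = mex{} = 0
g(2) = mex{0} = 1
g(3) = mex{0} = 1
g(4) = mex{0,1} = 2
g(5) = mex{1} = 0
g(6) = mex{1,2} = 0
g(7) = mex{0,2} = 1
g(8) = mex{0} = 1
g(9) = mex{0,1} = 2
g(10) = mex{1} = 0
The P-positions (g = 0) in 0..10 are 0, 1, 5, 6, 10.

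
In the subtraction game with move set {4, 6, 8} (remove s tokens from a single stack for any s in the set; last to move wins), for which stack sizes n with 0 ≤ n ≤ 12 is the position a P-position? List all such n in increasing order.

Compute g(0), g(1), … for moves {4, 6, 8}:
k:     0  1  2  3  4  5  6  7  8  9 10 11 12
g(k):  0  0  0  0  1  1  1  1  2  2  2  2  0
The P-positions (g = 0) in 0..12 are 0, 1, 2, 3, 12.

0, 1, 2, 3, 12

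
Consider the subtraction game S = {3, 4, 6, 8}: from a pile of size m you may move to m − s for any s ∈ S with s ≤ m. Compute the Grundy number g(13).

Build the Grundy sequence with g(k) = mex{g(k−s) : s ∈ {3, 4, 6, 8}, s ≤ k}:
g(0) = mex{} = 0
g(1) = mex{} = 0
g(2) = mex{} = 0
g(3) = mex{0} = 1
g(4) = mex{0} = 1
g(5) = mex{0} = 1
g(6) = mex{0,1} = 2
g(7) = mex{0,1} = 2
g(8) = mex{0,1} = 2
g(9) = mex{0,1,2} = 3
g(10) = mex{0,1,2} = 3
g(11) = mex{1,2} = 0
g(12) = mex{1,2,3} = 0
g(13) = mex{1,2,3} = 0
So g(13) = 0.

0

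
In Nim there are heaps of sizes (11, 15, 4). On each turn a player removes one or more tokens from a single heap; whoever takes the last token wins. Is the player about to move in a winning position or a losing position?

Nim-sum: 11 ^ 15 ^ 4 = 0.
The nim-sum is 0, so this is a P-position: the player to move is in a losing position under optimal play.

Losing position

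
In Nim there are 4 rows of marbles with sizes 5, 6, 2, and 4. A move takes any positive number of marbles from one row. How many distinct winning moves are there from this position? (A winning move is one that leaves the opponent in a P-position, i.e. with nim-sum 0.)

3

Compute the nim-sum pairwise:
5 ⊕ 6 = 3
3 ⊕ 2 = 1
1 ⊕ 4 = 5
The overall nim-sum is X = 5. A row of size p has a winning move iff p XOR X < p (reduce it to p XOR X).
  5: 5 XOR 5 = 0 < 5 — winning move (to 0).
  6: 6 XOR 5 = 3 < 6 — winning move (to 3).
  2: 2 XOR 5 = 7 ≥ 2 — no move.
  4: 4 XOR 5 = 1 < 4 — winning move (to 1).
That gives 3 winning moves.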